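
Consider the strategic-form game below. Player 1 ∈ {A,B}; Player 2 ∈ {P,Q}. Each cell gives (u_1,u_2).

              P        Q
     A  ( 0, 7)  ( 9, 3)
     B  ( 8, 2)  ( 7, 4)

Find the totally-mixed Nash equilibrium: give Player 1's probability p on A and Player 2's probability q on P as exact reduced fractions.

(p,q) = (1/3, 1/5)

P1 indiff ⇒ q·0+(1-q)·9 = q·8+(1-q)·7 ⇒ q(-8) = (1-q)(-2) ⇒ q = 1/5
P2 indiff ⇒ p·7+(1-p)·2 = p·3+(1-p)·4 ⇒ p(4) = (1-p)(2) ⇒ p = 1/3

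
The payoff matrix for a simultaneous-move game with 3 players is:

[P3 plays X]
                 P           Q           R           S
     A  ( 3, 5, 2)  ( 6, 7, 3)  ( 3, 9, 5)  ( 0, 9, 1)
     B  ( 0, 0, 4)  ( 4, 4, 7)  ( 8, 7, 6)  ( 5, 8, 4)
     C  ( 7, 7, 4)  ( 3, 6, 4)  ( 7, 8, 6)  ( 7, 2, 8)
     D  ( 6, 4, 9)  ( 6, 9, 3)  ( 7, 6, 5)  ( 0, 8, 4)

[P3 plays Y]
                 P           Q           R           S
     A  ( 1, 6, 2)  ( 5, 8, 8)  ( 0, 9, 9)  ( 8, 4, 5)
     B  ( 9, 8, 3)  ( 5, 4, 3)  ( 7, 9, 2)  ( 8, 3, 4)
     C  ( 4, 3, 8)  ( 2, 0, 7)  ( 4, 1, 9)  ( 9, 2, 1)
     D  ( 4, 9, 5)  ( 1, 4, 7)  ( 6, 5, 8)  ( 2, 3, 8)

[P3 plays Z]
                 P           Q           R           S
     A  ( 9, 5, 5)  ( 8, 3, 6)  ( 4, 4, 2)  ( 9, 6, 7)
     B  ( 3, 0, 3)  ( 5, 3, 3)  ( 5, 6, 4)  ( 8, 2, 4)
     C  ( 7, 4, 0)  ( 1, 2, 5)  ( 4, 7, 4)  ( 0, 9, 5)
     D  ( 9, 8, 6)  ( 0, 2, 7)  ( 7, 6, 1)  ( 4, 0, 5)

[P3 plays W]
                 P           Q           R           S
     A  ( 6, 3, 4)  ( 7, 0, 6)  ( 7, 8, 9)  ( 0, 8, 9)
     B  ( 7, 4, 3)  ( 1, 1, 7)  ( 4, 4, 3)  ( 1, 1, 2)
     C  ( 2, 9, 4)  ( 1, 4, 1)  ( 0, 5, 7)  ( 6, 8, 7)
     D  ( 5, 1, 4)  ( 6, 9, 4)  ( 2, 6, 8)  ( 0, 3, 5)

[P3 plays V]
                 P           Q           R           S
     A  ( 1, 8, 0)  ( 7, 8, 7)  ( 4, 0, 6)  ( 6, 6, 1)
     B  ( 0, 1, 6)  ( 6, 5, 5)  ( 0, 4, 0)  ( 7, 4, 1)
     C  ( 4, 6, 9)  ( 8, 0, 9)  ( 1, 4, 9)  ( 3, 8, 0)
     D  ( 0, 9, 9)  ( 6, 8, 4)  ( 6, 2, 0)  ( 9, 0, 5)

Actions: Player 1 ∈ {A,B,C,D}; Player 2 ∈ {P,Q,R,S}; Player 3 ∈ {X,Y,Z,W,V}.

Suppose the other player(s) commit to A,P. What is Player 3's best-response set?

BR_3 = {Z}

u_3(X vs A,P) = 2
u_3(Y vs A,P) = 2
u_3(Z vs A,P) = 5
u_3(W vs A,P) = 4
u_3(V vs A,P) = 0
max payoff 5 at {Z}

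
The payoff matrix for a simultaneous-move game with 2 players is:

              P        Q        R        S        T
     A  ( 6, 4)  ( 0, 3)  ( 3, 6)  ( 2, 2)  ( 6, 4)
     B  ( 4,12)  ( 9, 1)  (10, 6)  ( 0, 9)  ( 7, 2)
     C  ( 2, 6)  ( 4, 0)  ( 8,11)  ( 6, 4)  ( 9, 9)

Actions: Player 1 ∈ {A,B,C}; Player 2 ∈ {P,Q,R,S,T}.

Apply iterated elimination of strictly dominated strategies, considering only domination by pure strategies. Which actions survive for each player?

P2 drop Q (P beats it: A:4>3 B:12>1 C:6>0)
P2 drop S (P beats it: A:4>2 B:12>9 C:6>4)
P2 drop T (R beats it: A:6>4 B:6>2 C:11>9)
P1 drop C (B beats it: P:4>2 R:10>8)
P1→{A,B} P2→{P,R}

IESDS → P1:{A,B} P2:{P,R}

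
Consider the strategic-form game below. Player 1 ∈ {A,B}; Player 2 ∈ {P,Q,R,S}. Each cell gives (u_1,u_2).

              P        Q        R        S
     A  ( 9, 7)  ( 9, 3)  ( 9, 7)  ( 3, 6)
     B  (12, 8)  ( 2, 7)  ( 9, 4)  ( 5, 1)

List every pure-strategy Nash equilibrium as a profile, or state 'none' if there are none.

(A,P): not NE [P1→B gives 12>9]
(A,Q): not NE [P2→R gives 7>3]
(A,R): NE
(A,S): not NE [P1→B gives 5>3; P2→R gives 7>6]
(B,P): NE
(B,Q): not NE [P1→A gives 9>2; P2→P gives 8>7]
(B,R): not NE [P2→P gives 8>4]
(B,S): not NE [P2→P gives 8>1]

PSNE = {(A,R), (B,P)}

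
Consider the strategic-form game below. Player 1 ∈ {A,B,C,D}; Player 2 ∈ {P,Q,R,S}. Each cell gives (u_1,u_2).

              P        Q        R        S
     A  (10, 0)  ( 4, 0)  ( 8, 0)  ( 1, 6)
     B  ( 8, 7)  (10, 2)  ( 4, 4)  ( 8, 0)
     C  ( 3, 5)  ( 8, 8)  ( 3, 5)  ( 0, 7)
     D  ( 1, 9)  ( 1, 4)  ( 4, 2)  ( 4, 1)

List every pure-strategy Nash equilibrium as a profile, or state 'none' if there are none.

(A,P): not NE [P2→S gives 6>0]
(A,Q): not NE [P1→B gives 10>4; P2→S gives 6>0]
(A,R): not NE [P2→S gives 6>0]
(A,S): not NE [P1→B gives 8>1]
(B,P): not NE [P1→A gives 10>8]
(B,Q): not NE [P2→P gives 7>2]
(B,R): not NE [P1→A gives 8>4; P2→P gives 7>4]
(B,S): not NE [P2→P gives 7>0]
(C,P): not NE [P1→A gives 10>3; P2→Q gives 8>5]
(C,Q): not NE [P1→B gives 10>8]
(C,R): not NE [P1→A gives 8>3; P2→Q gives 8>5]
(C,S): not NE [P1→B gives 8>0; P2→Q gives 8>7]
(D,P): not NE [P1→A gives 10>1]
(D,Q): not NE [P1→B gives 10>1; P2→P gives 9>4]
(D,R): not NE [P1→A gives 8>4; P2→P gives 9>2]
(D,S): not NE [P1→B gives 8>4; P2→P gives 9>1]

Equilibria: none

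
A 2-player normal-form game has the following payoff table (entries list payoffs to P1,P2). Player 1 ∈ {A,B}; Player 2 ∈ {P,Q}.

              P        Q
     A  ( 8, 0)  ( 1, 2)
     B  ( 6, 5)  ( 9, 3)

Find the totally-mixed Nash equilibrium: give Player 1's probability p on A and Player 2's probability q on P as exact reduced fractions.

P1 indiff ⇒ q·8+(1-q)·1 = q·6+(1-q)·9 ⇒ q(2) = (1-q)(8) ⇒ q = 4/5
P2 indiff ⇒ p·0+(1-p)·5 = p·2+(1-p)·3 ⇒ p(-2) = (1-p)(-2) ⇒ p = 1/2

(p,q) = (1/2, 4/5)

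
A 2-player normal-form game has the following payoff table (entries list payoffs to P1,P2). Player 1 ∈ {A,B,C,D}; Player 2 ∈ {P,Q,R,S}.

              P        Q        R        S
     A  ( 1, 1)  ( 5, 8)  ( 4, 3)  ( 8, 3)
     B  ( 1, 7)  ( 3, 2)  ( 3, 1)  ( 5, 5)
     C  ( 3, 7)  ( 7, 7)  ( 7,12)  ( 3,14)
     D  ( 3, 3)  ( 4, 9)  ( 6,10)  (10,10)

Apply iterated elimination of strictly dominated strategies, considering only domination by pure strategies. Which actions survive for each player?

P1 drop B (D beats it: P:3>1 Q:4>3 R:6>3 S:10>5)
P2 drop P (R beats it: A:3>1 C:12>7 D:10>3)
P1→{A,C,D} P2→{Q,R,S}

IESDS → P1:{A,C,D} P2:{Q,R,S}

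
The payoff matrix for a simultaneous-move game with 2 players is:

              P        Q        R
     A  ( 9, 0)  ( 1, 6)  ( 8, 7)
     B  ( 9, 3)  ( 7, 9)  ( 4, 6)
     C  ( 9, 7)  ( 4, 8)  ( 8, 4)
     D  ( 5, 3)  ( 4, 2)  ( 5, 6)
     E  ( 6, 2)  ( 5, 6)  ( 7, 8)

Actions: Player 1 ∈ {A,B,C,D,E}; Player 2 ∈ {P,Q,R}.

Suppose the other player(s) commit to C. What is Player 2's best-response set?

u_2(P vs C) = 7
u_2(Q vs C) = 8
u_2(R vs C) = 4
max payoff 8 at {Q}

P2 best: {Q}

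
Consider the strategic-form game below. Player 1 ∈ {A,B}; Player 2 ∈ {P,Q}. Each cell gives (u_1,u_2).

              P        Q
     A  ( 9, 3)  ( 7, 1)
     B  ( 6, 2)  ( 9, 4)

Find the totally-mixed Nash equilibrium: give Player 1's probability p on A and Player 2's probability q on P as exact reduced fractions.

P1 indiff ⇒ q·9+(1-q)·7 = q·6+(1-q)·9 ⇒ q(3) = (1-q)(2) ⇒ q = 2/5
P2 indiff ⇒ p·3+(1-p)·2 = p·1+(1-p)·4 ⇒ p(2) = (1-p)(2) ⇒ p = 1/2

p=1/2, q=2/5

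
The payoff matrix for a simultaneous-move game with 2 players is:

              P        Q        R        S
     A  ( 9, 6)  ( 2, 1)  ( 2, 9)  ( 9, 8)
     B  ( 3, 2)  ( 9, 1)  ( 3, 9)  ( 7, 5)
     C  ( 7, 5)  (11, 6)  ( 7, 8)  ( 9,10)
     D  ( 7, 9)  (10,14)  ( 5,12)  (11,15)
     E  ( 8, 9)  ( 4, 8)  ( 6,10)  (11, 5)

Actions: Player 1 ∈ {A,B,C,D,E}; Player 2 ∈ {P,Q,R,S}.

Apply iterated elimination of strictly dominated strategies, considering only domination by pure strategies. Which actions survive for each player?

Survivors P1:{C,D,E} P2:{Q,R,S}

P1 drop B (C beats it: P:7>3 Q:11>9 R:7>3 S:9>7)
P2 drop P (R beats it: A:9>6 C:8>5 D:12>9 E:10>9)
P1 drop A (D beats it: Q:10>2 R:5>2 S:11>9)
P1→{C,D,E} P2→{Q,R,S}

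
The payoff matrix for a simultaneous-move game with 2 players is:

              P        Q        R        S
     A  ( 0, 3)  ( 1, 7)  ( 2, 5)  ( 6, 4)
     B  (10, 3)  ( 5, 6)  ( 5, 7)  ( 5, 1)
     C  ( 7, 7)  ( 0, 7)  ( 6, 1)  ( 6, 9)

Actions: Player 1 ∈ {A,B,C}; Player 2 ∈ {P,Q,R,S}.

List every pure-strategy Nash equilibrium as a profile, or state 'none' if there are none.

PSNE = {(C,S)}

(A,P): not NE [P1→B gives 10>0; P2→Q gives 7>3]
(A,Q): not NE [P1→B gives 5>1]
(A,R): not NE [P1→C gives 6>2; P2→Q gives 7>5]
(A,S): not NE [P2→Q gives 7>4]
(B,P): not NE [P2→R gives 7>3]
(B,Q): not NE [P2→R gives 7>6]
(B,R): not NE [P1→C gives 6>5]
(B,S): not NE [P1→C gives 6>5; P2→R gives 7>1]
(C,P): not NE [P1→B gives 10>7; P2→S gives 9>7]
(C,Q): not NE [P1→B gives 5>0; P2→S gives 9>7]
(C,R): not NE [P2→S gives 9>1]
(C,S): NE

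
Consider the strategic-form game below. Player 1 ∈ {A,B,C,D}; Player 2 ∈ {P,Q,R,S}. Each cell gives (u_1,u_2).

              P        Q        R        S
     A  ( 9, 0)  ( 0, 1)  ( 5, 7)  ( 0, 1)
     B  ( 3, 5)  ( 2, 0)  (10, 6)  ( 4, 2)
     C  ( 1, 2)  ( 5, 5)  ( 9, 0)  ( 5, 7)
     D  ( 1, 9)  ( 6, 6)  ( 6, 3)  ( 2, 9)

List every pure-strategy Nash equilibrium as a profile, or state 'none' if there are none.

(A,P): not NE [P2→R gives 7>0]
(A,Q): not NE [P1→D gives 6>0; P2→R gives 7>1]
(A,R): not NE [P1→B gives 10>5]
(A,S): not NE [P1→C gives 5>0; P2→R gives 7>1]
(B,P): not NE [P1→A gives 9>3; P2→R gives 6>5]
(B,Q): not NE [P1→D gives 6>2; P2→R gives 6>0]
(B,R): NE
(B,S): not NE [P1→C gives 5>4; P2→R gives 6>2]
(C,P): not NE [P1→A gives 9>1; P2→S gives 7>2]
(C,Q): not NE [P1→D gives 6>5; P2→S gives 7>5]
(C,R): not NE [P1→B gives 10>9; P2→S gives 7>0]
(C,S): NE
(D,P): not NE [P1→A gives 9>1]
(D,Q): not NE [P2→S gives 9>6]
(D,R): not NE [P1→B gives 10>6; P2→S gives 9>3]
(D,S): not NE [P1→C gives 5>2]

Nash profiles: (B,R), (C,S)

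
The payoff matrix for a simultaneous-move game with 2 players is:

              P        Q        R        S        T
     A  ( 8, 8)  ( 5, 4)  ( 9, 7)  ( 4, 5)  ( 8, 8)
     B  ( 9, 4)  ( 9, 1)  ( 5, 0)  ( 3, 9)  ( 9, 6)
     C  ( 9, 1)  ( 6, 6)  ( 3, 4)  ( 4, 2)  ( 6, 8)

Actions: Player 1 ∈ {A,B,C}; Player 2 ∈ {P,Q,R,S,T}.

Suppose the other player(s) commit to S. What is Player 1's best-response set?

P1 best: {A,C}

u_1(A vs S) = 4
u_1(B vs S) = 3
u_1(C vs S) = 4
max payoff 4 at {A,C}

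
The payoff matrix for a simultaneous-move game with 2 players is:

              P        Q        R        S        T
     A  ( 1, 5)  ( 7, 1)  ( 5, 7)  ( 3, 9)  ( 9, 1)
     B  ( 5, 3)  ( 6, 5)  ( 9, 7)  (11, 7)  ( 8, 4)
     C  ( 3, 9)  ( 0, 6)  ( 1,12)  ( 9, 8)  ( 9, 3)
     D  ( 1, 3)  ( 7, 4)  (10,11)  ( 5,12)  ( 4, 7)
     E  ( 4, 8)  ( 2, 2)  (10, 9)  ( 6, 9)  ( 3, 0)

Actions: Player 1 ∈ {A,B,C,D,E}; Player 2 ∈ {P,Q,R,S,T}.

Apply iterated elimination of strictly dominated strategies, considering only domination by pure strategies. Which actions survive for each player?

P2 drop P (R beats it: A:7>5 B:7>3 C:12>9 D:11>3 E:9>8)
P2 drop Q (R beats it: A:7>1 B:7>5 C:12>6 D:11>4 E:9>2)
P2 drop T (R beats it: A:7>1 B:7>4 C:12>3 D:11>7 E:9>0)
P1 drop A (B beats it: R:9>5 S:11>3)
P1 drop C (B beats it: R:9>1 S:11>9)
P1→{B,D,E} P2→{R,S}

Survivors P1:{B,D,E} P2:{R,S}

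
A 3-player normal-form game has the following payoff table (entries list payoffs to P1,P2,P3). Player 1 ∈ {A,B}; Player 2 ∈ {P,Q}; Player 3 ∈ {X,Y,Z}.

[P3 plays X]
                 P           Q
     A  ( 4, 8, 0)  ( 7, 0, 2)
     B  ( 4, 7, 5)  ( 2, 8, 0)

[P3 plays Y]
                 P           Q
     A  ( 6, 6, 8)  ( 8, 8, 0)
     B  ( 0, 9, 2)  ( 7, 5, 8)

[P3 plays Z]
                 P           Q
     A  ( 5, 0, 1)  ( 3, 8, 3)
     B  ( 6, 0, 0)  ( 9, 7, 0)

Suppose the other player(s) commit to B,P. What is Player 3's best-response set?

BR_3 = {X}

u_3(X vs B,P) = 5
u_3(Y vs B,P) = 2
u_3(Z vs B,P) = 0
max payoff 5 at {X}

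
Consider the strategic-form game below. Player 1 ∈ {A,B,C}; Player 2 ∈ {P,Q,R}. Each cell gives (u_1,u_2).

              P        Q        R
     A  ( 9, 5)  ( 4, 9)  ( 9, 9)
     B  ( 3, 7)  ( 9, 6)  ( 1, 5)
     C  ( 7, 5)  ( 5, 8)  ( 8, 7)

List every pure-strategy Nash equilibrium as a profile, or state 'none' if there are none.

(A,P): not NE [P2→R gives 9>5]
(A,Q): not NE [P1→B gives 9>4]
(A,R): NE
(B,P): not NE [P1→A gives 9>3]
(B,Q): not NE [P2→P gives 7>6]
(B,R): not NE [P1→A gives 9>1; P2→P gives 7>5]
(C,P): not NE [P1→A gives 9>7; P2→Q gives 8>5]
(C,Q): not NE [P1→B gives 9>5]
(C,R): not NE [P1→A gives 9>8; P2→Q gives 8>7]

NE set: (A,R)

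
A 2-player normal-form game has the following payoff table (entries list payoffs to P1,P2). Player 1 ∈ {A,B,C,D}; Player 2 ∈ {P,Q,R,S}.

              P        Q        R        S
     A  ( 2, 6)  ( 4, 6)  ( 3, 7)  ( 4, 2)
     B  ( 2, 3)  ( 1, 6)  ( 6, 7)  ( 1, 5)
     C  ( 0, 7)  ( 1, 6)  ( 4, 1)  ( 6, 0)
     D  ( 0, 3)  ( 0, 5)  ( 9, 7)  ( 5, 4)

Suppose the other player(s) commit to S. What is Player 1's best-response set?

u_1(A vs S) = 4
u_1(B vs S) = 1
u_1(C vs S) = 6
u_1(D vs S) = 5
max payoff 6 at {C}

argmax u_1 = {C}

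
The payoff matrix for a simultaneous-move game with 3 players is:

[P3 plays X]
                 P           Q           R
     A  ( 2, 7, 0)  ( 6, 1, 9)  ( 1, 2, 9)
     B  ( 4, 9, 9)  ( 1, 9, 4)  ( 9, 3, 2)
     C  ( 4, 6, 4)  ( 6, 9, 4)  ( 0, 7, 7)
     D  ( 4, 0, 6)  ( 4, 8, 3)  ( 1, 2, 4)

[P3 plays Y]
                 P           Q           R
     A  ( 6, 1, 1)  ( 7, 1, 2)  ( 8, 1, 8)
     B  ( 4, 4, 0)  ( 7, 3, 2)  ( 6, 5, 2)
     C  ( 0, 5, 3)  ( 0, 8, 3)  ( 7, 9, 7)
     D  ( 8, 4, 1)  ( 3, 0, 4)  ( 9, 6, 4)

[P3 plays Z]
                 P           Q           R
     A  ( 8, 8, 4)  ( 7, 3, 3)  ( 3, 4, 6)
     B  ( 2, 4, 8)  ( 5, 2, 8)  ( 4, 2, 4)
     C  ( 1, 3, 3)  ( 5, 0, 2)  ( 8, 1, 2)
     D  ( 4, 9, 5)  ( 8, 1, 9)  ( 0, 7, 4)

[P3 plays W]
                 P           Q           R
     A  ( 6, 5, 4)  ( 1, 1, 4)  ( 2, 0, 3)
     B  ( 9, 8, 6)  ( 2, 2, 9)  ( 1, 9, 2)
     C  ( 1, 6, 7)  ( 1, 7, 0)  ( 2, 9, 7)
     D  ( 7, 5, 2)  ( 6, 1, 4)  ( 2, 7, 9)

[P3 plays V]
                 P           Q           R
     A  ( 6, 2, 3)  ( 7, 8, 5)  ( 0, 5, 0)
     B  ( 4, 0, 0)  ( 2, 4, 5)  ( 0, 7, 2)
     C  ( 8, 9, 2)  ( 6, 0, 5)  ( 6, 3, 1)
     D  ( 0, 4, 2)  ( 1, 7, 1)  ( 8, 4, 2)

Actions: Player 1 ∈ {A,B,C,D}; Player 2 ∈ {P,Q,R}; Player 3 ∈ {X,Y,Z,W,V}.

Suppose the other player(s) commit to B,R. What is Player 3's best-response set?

u_3(X vs B,R) = 2
u_3(Y vs B,R) = 2
u_3(Z vs B,R) = 4
u_3(W vs B,R) = 2
u_3(V vs B,R) = 2
max payoff 4 at {Z}

P3 best: {Z}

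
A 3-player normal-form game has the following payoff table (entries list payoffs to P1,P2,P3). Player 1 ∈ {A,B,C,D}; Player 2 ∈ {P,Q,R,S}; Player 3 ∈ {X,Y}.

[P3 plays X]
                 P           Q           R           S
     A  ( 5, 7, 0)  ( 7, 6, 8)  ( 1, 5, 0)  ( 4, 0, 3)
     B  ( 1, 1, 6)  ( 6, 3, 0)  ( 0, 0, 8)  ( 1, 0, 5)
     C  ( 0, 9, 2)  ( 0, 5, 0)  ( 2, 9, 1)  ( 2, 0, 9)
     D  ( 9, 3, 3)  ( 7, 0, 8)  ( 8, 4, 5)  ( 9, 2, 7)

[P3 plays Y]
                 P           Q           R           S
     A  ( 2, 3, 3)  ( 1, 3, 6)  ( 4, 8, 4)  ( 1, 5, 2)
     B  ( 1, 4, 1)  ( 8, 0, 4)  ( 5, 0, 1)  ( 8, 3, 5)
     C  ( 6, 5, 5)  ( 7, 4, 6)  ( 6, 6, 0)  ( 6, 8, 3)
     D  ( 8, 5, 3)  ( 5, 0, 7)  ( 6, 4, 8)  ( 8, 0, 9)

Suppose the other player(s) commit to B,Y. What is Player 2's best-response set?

u_2(P vs B,Y) = 4
u_2(Q vs B,Y) = 0
u_2(R vs B,Y) = 0
u_2(S vs B,Y) = 3
max payoff 4 at {P}

argmax u_2 = {P}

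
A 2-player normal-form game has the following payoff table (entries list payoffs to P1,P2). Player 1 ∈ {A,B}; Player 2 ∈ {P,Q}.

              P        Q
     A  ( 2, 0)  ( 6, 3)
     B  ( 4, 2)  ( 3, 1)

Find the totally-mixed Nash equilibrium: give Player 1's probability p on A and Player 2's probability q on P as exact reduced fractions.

P1 mixes 1/4 on A; P2 mixes 3/5 on P

P1 indiff ⇒ q·2+(1-q)·6 = q·4+(1-q)·3 ⇒ q(-2) = (1-q)(-3) ⇒ q = 3/5
P2 indiff ⇒ p·0+(1-p)·2 = p·3+(1-p)·1 ⇒ p(-3) = (1-p)(-1) ⇒ p = 1/4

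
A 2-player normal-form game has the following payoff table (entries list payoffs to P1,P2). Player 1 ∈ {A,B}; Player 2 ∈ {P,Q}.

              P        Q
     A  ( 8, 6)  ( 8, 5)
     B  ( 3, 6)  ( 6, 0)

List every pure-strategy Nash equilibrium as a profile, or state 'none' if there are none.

PSNE = {(A,P)}

(A,P): NE
(A,Q): not NE [P2→P gives 6>5]
(B,P): not NE [P1→A gives 8>3]
(B,Q): not NE [P1→A gives 8>6; P2→P gives 6>0]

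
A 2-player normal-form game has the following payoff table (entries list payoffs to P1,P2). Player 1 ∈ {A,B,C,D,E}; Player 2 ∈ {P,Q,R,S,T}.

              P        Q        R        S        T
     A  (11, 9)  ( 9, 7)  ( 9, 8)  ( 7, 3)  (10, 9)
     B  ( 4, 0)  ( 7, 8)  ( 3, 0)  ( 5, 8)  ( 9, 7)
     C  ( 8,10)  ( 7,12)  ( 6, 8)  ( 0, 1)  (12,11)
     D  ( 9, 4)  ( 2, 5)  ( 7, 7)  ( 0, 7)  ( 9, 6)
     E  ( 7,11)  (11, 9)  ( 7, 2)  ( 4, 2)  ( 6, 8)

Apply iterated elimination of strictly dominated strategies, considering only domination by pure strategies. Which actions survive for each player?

P1 drop B (A beats it: P:11>4 Q:9>7 R:9>3 S:7>5 T:10>9)
P1 drop D (A beats it: P:11>9 Q:9>2 R:9>7 S:7>0 T:10>9)
P2 drop R (P beats it: A:9>8 C:10>8 E:11>2)
P2 drop S (P beats it: A:9>3 C:10>1 E:11>2)
P1→{A,C,E} P2→{P,Q,T}

Survivors P1:{A,C,E} P2:{P,Q,T}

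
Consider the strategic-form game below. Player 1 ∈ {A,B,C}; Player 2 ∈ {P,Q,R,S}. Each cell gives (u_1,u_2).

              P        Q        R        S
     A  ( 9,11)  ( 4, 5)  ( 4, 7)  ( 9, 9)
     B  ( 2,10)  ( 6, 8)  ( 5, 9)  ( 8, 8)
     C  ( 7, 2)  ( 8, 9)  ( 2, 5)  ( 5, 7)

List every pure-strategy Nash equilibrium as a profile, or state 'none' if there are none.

Nash profiles: (A,P), (C,Q)

(A,P): NE
(A,Q): not NE [P1→C gives 8>4; P2→P gives 11>5]
(A,R): not NE [P1→B gives 5>4; P2→P gives 11>7]
(A,S): not NE [P2→P gives 11>9]
(B,P): not NE [P1→A gives 9>2]
(B,Q): not NE [P1→C gives 8>6; P2→P gives 10>8]
(B,R): not NE [P2→P gives 10>9]
(B,S): not NE [P1→A gives 9>8; P2→P gives 10>8]
(C,P): not NE [P1→A gives 9>7; P2→Q gives 9>2]
(C,Q): NE
(C,R): not NE [P1→B gives 5>2; P2→Q gives 9>5]
(C,S): not NE [P1→A gives 9>5; P2→Q gives 9>7]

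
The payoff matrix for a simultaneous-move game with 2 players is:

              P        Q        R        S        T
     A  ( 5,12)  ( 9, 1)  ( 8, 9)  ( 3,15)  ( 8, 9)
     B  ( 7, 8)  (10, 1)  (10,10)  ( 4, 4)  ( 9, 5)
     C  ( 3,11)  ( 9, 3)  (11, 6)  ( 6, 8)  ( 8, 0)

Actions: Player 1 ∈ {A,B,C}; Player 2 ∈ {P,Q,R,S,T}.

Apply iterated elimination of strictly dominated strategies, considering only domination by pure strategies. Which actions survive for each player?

IESDS → P1:{B,C} P2:{P,R}

P1 drop A (B beats it: P:7>5 Q:10>9 R:10>8 S:4>3 T:9>8)
P2 drop Q (P beats it: B:8>1 C:11>3)
P2 drop S (P beats it: B:8>4 C:11>8)
P2 drop T (P beats it: B:8>5 C:11>0)
P1→{B,C} P2→{P,R}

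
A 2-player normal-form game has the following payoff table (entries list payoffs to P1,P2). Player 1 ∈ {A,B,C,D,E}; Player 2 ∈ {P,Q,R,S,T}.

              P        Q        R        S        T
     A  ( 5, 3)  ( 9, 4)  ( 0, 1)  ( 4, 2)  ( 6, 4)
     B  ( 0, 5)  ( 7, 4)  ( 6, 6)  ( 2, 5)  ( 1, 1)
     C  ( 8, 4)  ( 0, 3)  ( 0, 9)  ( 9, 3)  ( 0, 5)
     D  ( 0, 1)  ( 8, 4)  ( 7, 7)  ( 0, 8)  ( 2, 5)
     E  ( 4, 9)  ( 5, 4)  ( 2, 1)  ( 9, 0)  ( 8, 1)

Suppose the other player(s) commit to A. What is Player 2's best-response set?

u_2(P vs A) = 3
u_2(Q vs A) = 4
u_2(R vs A) = 1
u_2(S vs A) = 2
u_2(T vs A) = 4
max payoff 4 at {Q,T}

argmax u_2 = {Q,T}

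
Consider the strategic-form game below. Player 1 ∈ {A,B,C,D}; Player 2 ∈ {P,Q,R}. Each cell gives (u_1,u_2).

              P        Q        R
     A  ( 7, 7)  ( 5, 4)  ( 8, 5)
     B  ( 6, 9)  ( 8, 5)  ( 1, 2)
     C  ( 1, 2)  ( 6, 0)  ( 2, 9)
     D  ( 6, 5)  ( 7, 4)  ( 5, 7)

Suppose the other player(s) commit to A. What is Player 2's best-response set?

argmax u_2 = {P}

u_2(P vs A) = 7
u_2(Q vs A) = 4
u_2(R vs A) = 5
max payoff 7 at {P}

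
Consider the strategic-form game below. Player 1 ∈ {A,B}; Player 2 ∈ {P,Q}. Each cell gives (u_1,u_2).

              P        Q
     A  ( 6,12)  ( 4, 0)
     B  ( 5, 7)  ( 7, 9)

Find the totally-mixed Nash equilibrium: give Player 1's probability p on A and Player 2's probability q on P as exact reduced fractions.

P1 indiff ⇒ q·6+(1-q)·4 = q·5+(1-q)·7 ⇒ q(1) = (1-q)(3) ⇒ q = 3/4
P2 indiff ⇒ p·12+(1-p)·7 = p·0+(1-p)·9 ⇒ p(12) = (1-p)(2) ⇒ p = 1/7

(p,q) = (1/7, 3/4)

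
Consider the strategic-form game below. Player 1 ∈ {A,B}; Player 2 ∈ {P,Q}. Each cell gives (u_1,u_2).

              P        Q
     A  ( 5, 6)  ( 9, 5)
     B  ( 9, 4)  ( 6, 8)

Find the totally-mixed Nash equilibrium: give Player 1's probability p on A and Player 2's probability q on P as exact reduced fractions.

P1 indiff ⇒ q·5+(1-q)·9 = q·9+(1-q)·6 ⇒ q(-4) = (1-q)(-3) ⇒ q = 3/7
P2 indiff ⇒ p·6+(1-p)·4 = p·5+(1-p)·8 ⇒ p(1) = (1-p)(4) ⇒ p = 4/5

P1 mixes 4/5 on A; P2 mixes 3/7 on P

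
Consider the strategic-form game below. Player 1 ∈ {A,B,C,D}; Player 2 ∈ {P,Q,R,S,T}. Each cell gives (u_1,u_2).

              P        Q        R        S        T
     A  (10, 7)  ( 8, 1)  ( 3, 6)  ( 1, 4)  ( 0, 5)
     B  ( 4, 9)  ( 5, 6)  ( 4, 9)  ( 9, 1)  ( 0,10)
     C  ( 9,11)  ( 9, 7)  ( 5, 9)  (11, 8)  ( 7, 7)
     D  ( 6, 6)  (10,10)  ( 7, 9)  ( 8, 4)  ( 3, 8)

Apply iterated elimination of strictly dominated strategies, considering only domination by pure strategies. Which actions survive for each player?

P1 drop B (C beats it: P:9>4 Q:9>5 R:5>4 S:11>9 T:7>0)
P2 drop S (P beats it: A:7>4 C:11>8 D:6>4)
P2 drop T (R beats it: A:6>5 C:9>7 D:9>8)
P1→{A,C,D} P2→{P,Q,R}

IESDS → P1:{A,C,D} P2:{P,Q,R}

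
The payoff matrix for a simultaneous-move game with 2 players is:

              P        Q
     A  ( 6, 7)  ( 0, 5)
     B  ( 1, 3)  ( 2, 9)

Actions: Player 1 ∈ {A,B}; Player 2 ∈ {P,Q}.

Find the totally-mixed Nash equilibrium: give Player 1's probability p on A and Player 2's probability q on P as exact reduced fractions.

P1 indiff ⇒ q·6+(1-q)·0 = q·1+(1-q)·2 ⇒ q(5) = (1-q)(2) ⇒ q = 2/7
P2 indiff ⇒ p·7+(1-p)·3 = p·5+(1-p)·9 ⇒ p(2) = (1-p)(6) ⇒ p = 3/4

P1 mixes 3/4 on A; P2 mixes 2/7 on P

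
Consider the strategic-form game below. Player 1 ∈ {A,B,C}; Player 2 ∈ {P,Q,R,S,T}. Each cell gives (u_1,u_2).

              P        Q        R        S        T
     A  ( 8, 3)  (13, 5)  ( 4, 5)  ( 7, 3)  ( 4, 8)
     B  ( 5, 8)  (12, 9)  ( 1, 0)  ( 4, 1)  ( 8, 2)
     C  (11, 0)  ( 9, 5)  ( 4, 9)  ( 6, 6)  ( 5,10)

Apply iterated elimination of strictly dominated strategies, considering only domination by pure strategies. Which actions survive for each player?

P2 drop P (Q beats it: A:5>3 B:9>8 C:5>0)
P2 drop R (T beats it: A:8>5 B:2>0 C:10>9)
P2 drop S (T beats it: A:8>3 B:2>1 C:10>6)
P1 drop C (B beats it: Q:12>9 T:8>5)
P1→{A,B} P2→{Q,T}

Survivors P1:{A,B} P2:{Q,T}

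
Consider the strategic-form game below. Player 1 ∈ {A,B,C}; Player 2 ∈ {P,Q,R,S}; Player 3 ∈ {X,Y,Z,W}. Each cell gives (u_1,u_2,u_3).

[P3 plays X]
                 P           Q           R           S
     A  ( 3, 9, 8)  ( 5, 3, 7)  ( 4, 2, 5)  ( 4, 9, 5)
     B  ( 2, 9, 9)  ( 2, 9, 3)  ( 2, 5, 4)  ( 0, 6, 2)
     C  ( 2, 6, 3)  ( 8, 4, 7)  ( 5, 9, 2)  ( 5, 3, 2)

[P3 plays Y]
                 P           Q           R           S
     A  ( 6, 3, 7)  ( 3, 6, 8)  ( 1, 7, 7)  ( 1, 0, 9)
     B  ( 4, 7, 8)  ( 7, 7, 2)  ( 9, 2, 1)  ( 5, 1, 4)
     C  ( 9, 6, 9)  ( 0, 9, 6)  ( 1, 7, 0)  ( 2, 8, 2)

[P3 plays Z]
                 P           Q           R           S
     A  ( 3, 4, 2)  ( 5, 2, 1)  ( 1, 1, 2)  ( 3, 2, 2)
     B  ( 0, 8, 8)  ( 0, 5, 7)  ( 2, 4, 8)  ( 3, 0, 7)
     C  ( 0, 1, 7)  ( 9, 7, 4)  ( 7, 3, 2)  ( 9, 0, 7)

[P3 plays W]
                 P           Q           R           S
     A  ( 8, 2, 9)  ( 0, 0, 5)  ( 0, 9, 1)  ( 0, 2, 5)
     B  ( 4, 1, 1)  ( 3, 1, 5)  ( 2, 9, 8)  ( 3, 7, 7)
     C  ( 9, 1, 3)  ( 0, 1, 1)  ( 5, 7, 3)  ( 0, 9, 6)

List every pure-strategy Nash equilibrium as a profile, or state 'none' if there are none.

(A,P,X): not NE [P3→W gives 9>8]
(A,P,Y): not NE [P1→C gives 9>6; P2→R gives 7>3; P3→W gives 9>7]
(A,P,Z): not NE [P3→W gives 9>2]
(A,P,W): not NE [P1→C gives 9>8; P2→R gives 9>2]
(A,Q,X): not NE [P1→C gives 8>5; P2→S gives 9>3; P3→Y gives 8>7]
(A,Q,Y): not NE [P1→B gives 7>3; P2→R gives 7>6]
(A,Q,Z): not NE [P1→C gives 9>5; P2→P gives 4>2; P3→Y gives 8>1]
(A,Q,W): not NE [P1→B gives 3>0; P2→R gives 9>0; P3→Y gives 8>5]
(A,R,X): not NE [P1→C gives 5>4; P2→S gives 9>2; P3→Y gives 7>5]
(A,R,Y): not NE [P1→B gives 9>1]
(A,R,Z): not NE [P1→C gives 7>1; P2→P gives 4>1; P3→Y gives 7>2]
(A,R,W): not NE [P1→C gives 5>0; P3→Y gives 7>1]
(A,S,X): not NE [P1→C gives 5>4; P3→Y gives 9>5]
(A,S,Y): not NE [P1→B gives 5>1; P2→R gives 7>0]
(A,S,Z): not NE [P1→C gives 9>3; P2→P gives 4>2; P3→Y gives 9>2]
(A,S,W): not NE [P1→B gives 3>0; P2→R gives 9>2; P3→Y gives 9>5]
(B,P,X): not NE [P1→A gives 3>2]
(B,P,Y): not NE [P1→C gives 9>4; P3→X gives 9>8]
(B,P,Z): not NE [P1→A gives 3>0; P3→X gives 9>8]
(B,P,W): not NE [P1→C gives 9>4; P2→R gives 9>1; P3→X gives 9>1]
(B,Q,X): not NE [P1→C gives 8>2; P3→Z gives 7>3]
(B,Q,Y): not NE [P3→Z gives 7>2]
(B,Q,Z): not NE [P1→C gives 9>0; P2→P gives 8>5]
(B,Q,W): not NE [P2→R gives 9>1; P3→Z gives 7>5]
(B,R,X): not NE [P1→C gives 5>2; P2→Q gives 9>5; P3→W gives 8>4]
(B,R,Y): not NE [P2→Q gives 7>2; P3→W gives 8>1]
(B,R,Z): not NE [P1→C gives 7>2; P2→P gives 8>4]
(B,R,W): not NE [P1→C gives 5>2]
(B,S,X): not NE [P1→C gives 5>0; P2→Q gives 9>6; P3→W gives 7>2]
(B,S,Y): not NE [P2→Q gives 7>1; P3→W gives 7>4]
(B,S,Z): not NE [P1→C gives 9>3; P2→P gives 8>0]
(B,S,W): not NE [P2→R gives 9>7]
(C,P,X): not NE [P1→A gives 3>2; P2→R gives 9>6; P3→Y gives 9>3]
(C,P,Y): not NE [P2→Q gives 9>6]
(C,P,Z): not NE [P1→A gives 3>0; P2→Q gives 7>1; P3→Y gives 9>7]
(C,P,W): not NE [P2→S gives 9>1; P3→Y gives 9>3]
(C,Q,X): not NE [P2→R gives 9>4]
(C,Q,Y): not NE [P1→B gives 7>0; P3→X gives 7>6]
(C,Q,Z): not NE [P3→X gives 7>4]
(C,Q,W): not NE [P1→B gives 3>0; P2→S gives 9>1; P3→X gives 7>1]
(C,R,X): not NE [P3→W gives 3>2]
(C,R,Y): not NE [P1→B gives 9>1; P2→Q gives 9>7; P3→W gives 3>0]
(C,R,Z): not NE [P2→Q gives 7>3; P3→W gives 3>2]
(C,R,W): not NE [P2→S gives 9>7]
(C,S,X): not NE [P2→R gives 9>3; P3→Z gives 7>2]
(C,S,Y): not NE [P1→B gives 5>2; P2→Q gives 9>8; P3→Z gives 7>2]
(C,S,Z): not NE [P2→Q gives 7>0]
(C,S,W): not NE [P1→B gives 3>0; P3→Z gives 7>6]

PSNE: ∅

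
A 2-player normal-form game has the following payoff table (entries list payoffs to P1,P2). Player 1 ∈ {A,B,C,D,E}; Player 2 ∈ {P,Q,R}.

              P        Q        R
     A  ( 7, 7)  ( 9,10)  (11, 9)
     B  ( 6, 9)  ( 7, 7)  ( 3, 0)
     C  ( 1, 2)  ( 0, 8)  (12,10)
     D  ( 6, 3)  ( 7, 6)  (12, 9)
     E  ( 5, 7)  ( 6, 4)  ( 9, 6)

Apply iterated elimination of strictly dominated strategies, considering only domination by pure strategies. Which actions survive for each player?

P1 drop B (A beats it: P:7>6 Q:9>7 R:11>3)
P1 drop E (A beats it: P:7>5 Q:9>6 R:11>9)
P2 drop P (Q beats it: A:10>7 C:8>2 D:6>3)
P1→{A,C,D} P2→{Q,R}

Remaining: P1:{A,C,D} P2:{Q,R}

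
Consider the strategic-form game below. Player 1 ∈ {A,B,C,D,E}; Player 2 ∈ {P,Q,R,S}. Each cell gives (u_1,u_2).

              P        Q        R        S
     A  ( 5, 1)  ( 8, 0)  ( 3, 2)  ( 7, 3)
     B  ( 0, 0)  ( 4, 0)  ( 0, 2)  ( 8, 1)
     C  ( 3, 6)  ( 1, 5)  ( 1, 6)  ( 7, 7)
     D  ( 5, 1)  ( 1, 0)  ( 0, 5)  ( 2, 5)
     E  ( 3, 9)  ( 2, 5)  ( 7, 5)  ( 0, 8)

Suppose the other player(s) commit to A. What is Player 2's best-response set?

u_2(P vs A) = 1
u_2(Q vs A) = 0
u_2(R vs A) = 2
u_2(S vs A) = 3
max payoff 3 at {S}

argmax u_2 = {S}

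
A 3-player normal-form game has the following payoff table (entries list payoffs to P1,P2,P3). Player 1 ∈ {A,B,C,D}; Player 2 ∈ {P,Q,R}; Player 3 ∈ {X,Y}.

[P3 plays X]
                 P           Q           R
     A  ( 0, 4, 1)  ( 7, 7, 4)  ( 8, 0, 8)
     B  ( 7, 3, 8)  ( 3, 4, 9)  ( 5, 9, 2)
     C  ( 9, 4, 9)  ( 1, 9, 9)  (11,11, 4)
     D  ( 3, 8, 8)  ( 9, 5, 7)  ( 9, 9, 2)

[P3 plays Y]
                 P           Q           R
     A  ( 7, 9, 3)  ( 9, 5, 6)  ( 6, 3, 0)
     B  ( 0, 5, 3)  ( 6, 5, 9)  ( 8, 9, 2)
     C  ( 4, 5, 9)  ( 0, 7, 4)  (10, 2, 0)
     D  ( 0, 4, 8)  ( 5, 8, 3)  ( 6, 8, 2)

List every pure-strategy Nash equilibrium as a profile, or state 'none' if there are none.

Nash profiles: (A,P,Y), (C,R,X)

(A,P,X): not NE [P1→C gives 9>0; P2→Q gives 7>4; P3→Y gives 3>1]
(A,P,Y): NE
(A,Q,X): not NE [P1→D gives 9>7; P3→Y gives 6>4]
(A,Q,Y): not NE [P2→P gives 9>5]
(A,R,X): not NE [P1→C gives 11>8; P2→Q gives 7>0]
(A,R,Y): not NE [P1→C gives 10>6; P2→P gives 9>3; P3→X gives 8>0]
(B,P,X): not NE [P1→C gives 9>7; P2→R gives 9>3]
(B,P,Y): not NE [P1→A gives 7>0; P2→R gives 9>5; P3→X gives 8>3]
(B,Q,X): not NE [P1→D gives 9>3; P2→R gives 9>4]
(B,Q,Y): not NE [P1→A gives 9>6; P2→R gives 9>5]
(B,R,X): not NE [P1→C gives 11>5]
(B,R,Y): not NE [P1→C gives 10>8]
(C,P,X): not NE [P2→R gives 11>4]
(C,P,Y): not NE [P1→A gives 7>4; P2→Q gives 7>5]
(C,Q,X): not NE [P1→D gives 9>1; P2→R gives 11>9]
(C,Q,Y): not NE [P1→A gives 9>0; P3→X gives 9>4]
(C,R,X): NE
(C,R,Y): not NE [P2→Q gives 7>2; P3→X gives 4>0]
(D,P,X): not NE [P1→C gives 9>3; P2→R gives 9>8]
(D,P,Y): not NE [P1→A gives 7>0; P2→R gives 8>4]
(D,Q,X): not NE [P2→R gives 9>5]
(D,Q,Y): not NE [P1→A gives 9>5; P3→X gives 7>3]
(D,R,X): not NE [P1→C gives 11>9]
(D,R,Y): not NE [P1→C gives 10>6]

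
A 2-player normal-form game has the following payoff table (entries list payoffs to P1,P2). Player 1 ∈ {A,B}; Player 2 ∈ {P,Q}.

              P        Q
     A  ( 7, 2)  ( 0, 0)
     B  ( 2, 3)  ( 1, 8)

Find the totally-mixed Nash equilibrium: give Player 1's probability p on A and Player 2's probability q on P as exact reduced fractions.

p=5/7, q=1/6

P1 indiff ⇒ q·7+(1-q)·0 = q·2+(1-q)·1 ⇒ q(5) = (1-q)(1) ⇒ q = 1/6
P2 indiff ⇒ p·2+(1-p)·3 = p·0+(1-p)·8 ⇒ p(2) = (1-p)(5) ⇒ p = 5/7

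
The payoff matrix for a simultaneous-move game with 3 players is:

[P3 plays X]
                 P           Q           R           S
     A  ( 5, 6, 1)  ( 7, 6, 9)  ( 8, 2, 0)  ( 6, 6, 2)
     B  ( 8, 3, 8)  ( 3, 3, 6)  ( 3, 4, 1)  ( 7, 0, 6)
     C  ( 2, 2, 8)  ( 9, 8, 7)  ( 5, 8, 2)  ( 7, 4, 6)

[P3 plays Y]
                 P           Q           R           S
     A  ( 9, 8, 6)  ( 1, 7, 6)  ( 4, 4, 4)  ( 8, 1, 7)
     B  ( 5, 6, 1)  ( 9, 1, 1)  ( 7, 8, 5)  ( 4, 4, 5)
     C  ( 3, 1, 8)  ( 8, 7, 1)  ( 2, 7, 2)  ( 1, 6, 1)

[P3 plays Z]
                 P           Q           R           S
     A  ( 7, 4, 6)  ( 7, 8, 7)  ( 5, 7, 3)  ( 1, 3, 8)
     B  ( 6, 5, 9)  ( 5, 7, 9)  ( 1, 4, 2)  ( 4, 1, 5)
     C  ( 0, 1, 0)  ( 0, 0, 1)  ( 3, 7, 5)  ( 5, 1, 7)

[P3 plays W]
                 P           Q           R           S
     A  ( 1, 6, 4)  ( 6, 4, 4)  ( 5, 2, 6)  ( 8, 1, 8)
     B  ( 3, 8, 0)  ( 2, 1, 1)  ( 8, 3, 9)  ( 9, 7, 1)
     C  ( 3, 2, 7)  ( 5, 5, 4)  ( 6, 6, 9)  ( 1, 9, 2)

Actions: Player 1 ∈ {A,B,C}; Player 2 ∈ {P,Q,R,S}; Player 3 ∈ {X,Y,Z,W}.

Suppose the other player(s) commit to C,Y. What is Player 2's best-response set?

u_2(P vs C,Y) = 1
u_2(Q vs C,Y) = 7
u_2(R vs C,Y) = 7
u_2(S vs C,Y) = 6
max payoff 7 at {Q,R}

P2 best: {Q,R}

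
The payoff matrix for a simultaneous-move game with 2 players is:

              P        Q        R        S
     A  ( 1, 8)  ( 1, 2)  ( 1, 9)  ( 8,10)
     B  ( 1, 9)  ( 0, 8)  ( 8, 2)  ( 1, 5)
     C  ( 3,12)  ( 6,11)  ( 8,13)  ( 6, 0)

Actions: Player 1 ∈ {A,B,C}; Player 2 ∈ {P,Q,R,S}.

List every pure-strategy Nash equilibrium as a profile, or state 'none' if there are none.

(A,P): not NE [P1→C gives 3>1; P2→S gives 10>8]
(A,Q): not NE [P1→C gives 6>1; P2→S gives 10>2]
(A,R): not NE [P1→C gives 8>1; P2→S gives 10>9]
(A,S): NE
(B,P): not NE [P1→C gives 3>1]
(B,Q): not NE [P1→C gives 6>0; P2→P gives 9>8]
(B,R): not NE [P2→P gives 9>2]
(B,S): not NE [P1→A gives 8>1; P2→P gives 9>5]
(C,P): not NE [P2→R gives 13>12]
(C,Q): not NE [P2→R gives 13>11]
(C,R): NE
(C,S): not NE [P1→A gives 8>6; P2→R gives 13>0]

PSNE = {(A,S), (C,R)}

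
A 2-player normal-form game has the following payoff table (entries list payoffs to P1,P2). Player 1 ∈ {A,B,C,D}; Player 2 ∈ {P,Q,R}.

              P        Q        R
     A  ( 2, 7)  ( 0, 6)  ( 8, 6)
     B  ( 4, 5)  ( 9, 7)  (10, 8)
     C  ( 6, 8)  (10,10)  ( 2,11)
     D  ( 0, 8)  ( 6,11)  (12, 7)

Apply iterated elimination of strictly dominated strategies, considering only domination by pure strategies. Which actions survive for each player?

Remaining: P1:{B,C,D} P2:{Q,R}

P1 drop A (B beats it: P:4>2 Q:9>0 R:10>8)
P2 drop P (Q beats it: B:7>5 C:10>8 D:11>8)
P1→{B,C,D} P2→{Q,R}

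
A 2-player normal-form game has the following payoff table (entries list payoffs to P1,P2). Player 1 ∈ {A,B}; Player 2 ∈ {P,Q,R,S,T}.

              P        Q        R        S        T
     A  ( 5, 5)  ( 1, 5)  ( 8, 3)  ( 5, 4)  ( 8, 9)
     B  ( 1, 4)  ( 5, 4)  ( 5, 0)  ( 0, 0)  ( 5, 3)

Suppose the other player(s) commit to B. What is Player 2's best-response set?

argmax u_2 = {P,Q}

u_2(P vs B) = 4
u_2(Q vs B) = 4
u_2(R vs B) = 0
u_2(S vs B) = 0
u_2(T vs B) = 3
max payoff 4 at {P,Q}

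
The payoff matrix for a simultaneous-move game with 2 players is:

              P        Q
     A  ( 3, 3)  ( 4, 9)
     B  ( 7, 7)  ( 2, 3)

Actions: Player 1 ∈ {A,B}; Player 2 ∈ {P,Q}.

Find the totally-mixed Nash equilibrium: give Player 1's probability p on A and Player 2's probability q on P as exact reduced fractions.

P1 mixes 2/5 on A; P2 mixes 1/3 on P

P1 indiff ⇒ q·3+(1-q)·4 = q·7+(1-q)·2 ⇒ q(-4) = (1-q)(-2) ⇒ q = 1/3
P2 indiff ⇒ p·3+(1-p)·7 = p·9+(1-p)·3 ⇒ p(-6) = (1-p)(-4) ⇒ p = 2/5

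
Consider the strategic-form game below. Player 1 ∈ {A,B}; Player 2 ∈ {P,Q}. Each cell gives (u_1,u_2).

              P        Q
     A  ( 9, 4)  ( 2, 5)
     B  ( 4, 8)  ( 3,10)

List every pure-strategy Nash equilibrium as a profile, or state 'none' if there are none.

PSNE = {(B,Q)}

(A,P): not NE [P2→Q gives 5>4]
(A,Q): not NE [P1→B gives 3>2]
(B,P): not NE [P1→A gives 9>4; P2→Q gives 10>8]
(B,Q): NE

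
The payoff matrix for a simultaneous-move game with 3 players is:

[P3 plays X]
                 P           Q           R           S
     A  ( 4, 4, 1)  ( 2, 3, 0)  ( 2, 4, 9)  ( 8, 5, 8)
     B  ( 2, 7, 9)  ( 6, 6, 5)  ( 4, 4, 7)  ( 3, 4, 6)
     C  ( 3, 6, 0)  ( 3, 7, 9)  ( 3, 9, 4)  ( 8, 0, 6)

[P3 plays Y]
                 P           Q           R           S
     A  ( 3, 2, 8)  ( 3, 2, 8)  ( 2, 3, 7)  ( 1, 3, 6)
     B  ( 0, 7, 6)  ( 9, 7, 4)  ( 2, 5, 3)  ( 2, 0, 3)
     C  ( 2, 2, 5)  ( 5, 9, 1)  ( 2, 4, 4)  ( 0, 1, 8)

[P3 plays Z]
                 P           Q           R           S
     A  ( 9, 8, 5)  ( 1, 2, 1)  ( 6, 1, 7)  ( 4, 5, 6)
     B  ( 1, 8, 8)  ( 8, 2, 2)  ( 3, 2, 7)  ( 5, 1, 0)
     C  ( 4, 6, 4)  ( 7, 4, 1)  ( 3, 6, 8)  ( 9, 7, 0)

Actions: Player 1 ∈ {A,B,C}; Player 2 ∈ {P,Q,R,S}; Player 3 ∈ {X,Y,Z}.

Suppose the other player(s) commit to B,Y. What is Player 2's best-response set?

u_2(P vs B,Y) = 7
u_2(Q vs B,Y) = 7
u_2(R vs B,Y) = 5
u_2(S vs B,Y) = 0
max payoff 7 at {P,Q}

argmax u_2 = {P,Q}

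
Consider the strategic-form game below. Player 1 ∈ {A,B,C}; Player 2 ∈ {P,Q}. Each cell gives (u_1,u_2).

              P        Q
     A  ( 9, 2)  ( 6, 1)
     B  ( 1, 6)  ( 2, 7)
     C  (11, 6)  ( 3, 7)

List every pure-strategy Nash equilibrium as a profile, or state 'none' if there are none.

Equilibria: none

(A,P): not NE [P1→C gives 11>9]
(A,Q): not NE [P2→P gives 2>1]
(B,P): not NE [P1→C gives 11>1; P2→Q gives 7>6]
(B,Q): not NE [P1→A gives 6>2]
(C,P): not NE [P2→Q gives 7>6]
(C,Q): not NE [P1→A gives 6>3]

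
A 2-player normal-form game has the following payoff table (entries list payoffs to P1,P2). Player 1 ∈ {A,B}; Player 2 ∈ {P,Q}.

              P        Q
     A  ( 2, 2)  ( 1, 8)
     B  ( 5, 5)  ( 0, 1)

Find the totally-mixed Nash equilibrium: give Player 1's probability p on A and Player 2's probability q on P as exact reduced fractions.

P1 indiff ⇒ q·2+(1-q)·1 = q·5+(1-q)·0 ⇒ q(-3) = (1-q)(-1) ⇒ q = 1/4
P2 indiff ⇒ p·2+(1-p)·5 = p·8+(1-p)·1 ⇒ p(-6) = (1-p)(-4) ⇒ p = 2/5

p=2/5, q=1/4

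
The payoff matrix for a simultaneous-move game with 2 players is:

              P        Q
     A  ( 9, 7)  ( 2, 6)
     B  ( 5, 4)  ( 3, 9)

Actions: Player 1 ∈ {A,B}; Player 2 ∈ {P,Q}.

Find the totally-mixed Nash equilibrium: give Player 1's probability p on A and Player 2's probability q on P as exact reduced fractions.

P1 indiff ⇒ q·9+(1-q)·2 = q·5+(1-q)·3 ⇒ q(4) = (1-q)(1) ⇒ q = 1/5
P2 indiff ⇒ p·7+(1-p)·4 = p·6+(1-p)·9 ⇒ p(1) = (1-p)(5) ⇒ p = 5/6

p=5/6, q=1/5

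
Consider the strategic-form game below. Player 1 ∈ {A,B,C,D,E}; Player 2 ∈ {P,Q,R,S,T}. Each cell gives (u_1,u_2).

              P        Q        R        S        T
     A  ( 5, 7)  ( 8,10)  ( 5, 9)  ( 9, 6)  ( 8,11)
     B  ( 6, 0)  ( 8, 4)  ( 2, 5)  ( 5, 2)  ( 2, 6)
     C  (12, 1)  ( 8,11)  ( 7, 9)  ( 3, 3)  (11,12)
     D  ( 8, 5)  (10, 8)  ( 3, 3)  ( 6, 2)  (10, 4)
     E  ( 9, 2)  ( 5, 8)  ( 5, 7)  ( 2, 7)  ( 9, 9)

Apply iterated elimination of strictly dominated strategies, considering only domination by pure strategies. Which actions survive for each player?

Remaining: P1:{C,D} P2:{Q,T}

P1 drop B (D beats it: P:8>6 Q:10>8 R:3>2 S:6>5 T:10>2)
P1 drop E (C beats it: P:12>9 Q:8>5 R:7>5 S:3>2 T:11>9)
P2 drop P (Q beats it: A:10>7 C:11>1 D:8>5)
P2 drop R (Q beats it: A:10>9 C:11>9 D:8>3)
P2 drop S (Q beats it: A:10>6 C:11>3 D:8>2)
P1 drop A (D beats it: Q:10>8 T:10>8)
P1→{C,D} P2→{Q,T}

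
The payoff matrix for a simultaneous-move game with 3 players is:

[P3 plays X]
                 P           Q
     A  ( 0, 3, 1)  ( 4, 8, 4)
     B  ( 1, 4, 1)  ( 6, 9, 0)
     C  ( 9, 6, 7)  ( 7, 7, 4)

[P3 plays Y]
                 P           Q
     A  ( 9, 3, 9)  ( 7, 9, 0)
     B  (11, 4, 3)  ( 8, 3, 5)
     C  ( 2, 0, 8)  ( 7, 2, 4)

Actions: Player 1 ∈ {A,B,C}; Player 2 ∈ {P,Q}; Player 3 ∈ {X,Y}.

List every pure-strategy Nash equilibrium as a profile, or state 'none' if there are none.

PSNE = {(B,P,Y), (C,Q,X)}

(A,P,X): not NE [P1→C gives 9>0; P2→Q gives 8>3; P3→Y gives 9>1]
(A,P,Y): not NE [P1→B gives 11>9; P2→Q gives 9>3]
(A,Q,X): not NE [P1→C gives 7>4]
(A,Q,Y): not NE [P1→B gives 8>7; P3→X gives 4>0]
(B,P,X): not NE [P1→C gives 9>1; P2→Q gives 9>4; P3→Y gives 3>1]
(B,P,Y): NE
(B,Q,X): not NE [P1→C gives 7>6; P3→Y gives 5>0]
(B,Q,Y): not NE [P2→P gives 4>3]
(C,P,X): not NE [P2→Q gives 7>6; P3→Y gives 8>7]
(C,P,Y): not NE [P1→B gives 11>2; P2→Q gives 2>0]
(C,Q,X): NE
(C,Q,Y): not NE [P1→B gives 8>7]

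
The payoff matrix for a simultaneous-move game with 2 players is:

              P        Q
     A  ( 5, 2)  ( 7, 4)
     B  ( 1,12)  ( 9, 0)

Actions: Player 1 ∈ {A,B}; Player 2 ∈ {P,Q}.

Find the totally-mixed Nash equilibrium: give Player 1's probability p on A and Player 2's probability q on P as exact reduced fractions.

P1 indiff ⇒ q·5+(1-q)·7 = q·1+(1-q)·9 ⇒ q(4) = (1-q)(2) ⇒ q = 1/3
P2 indiff ⇒ p·2+(1-p)·12 = p·4+(1-p)·0 ⇒ p(-2) = (1-p)(-12) ⇒ p = 6/7

p=6/7, q=1/3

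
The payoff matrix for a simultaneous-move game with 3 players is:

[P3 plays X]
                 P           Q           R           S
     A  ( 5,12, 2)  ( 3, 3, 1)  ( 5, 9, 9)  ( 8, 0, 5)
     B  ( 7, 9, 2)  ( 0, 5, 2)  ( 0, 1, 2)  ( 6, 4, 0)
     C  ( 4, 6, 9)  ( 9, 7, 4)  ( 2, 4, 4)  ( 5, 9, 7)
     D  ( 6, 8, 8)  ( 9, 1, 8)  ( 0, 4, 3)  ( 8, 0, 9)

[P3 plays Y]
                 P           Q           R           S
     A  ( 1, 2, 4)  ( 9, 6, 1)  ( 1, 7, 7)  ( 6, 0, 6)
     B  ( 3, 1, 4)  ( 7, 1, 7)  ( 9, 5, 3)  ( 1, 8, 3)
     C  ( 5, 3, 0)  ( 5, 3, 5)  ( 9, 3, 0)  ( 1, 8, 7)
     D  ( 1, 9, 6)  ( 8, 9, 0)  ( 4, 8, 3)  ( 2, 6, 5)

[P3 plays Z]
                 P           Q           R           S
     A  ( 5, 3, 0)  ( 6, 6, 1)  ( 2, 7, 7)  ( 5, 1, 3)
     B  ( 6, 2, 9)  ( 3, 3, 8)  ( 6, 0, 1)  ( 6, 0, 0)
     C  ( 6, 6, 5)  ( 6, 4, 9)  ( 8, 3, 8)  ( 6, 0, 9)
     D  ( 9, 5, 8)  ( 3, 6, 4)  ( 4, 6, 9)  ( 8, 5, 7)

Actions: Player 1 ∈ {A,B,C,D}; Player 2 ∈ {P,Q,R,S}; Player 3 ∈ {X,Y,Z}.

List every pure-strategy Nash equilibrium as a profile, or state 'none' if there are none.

(A,P,X): not NE [P1→B gives 7>5; P3→Y gives 4>2]
(A,P,Y): not NE [P1→C gives 5>1; P2→R gives 7>2]
(A,P,Z): not NE [P1→D gives 9>5; P2→R gives 7>3; P3→Y gives 4>0]
(A,Q,X): not NE [P1→D gives 9>3; P2→P gives 12>3]
(A,Q,Y): not NE [P2→R gives 7>6]
(A,Q,Z): not NE [P2→R gives 7>6]
(A,R,X): not NE [P2→P gives 12>9]
(A,R,Y): not NE [P1→C gives 9>1; P3→X gives 9>7]
(A,R,Z): not NE [P1→C gives 8>2; P3→X gives 9>7]
(A,S,X): not NE [P2→P gives 12>0; P3→Y gives 6>5]
(A,S,Y): not NE [P2→R gives 7>0]
(A,S,Z): not NE [P1→D gives 8>5; P2→R gives 7>1; P3→Y gives 6>3]
(B,P,X): not NE [P3→Z gives 9>2]
(B,P,Y): not NE [P1→C gives 5>3; P2→S gives 8>1; P3→Z gives 9>4]
(B,P,Z): not NE [P1→D gives 9>6; P2→Q gives 3>2]
(B,Q,X): not NE [P1→D gives 9>0; P2→P gives 9>5; P3→Z gives 8>2]
(B,Q,Y): not NE [P1→A gives 9>7; P2→S gives 8>1; P3→Z gives 8>7]
(B,Q,Z): not NE [P1→C gives 6>3]
(B,R,X): not NE [P1→A gives 5>0; P2→P gives 9>1; P3→Y gives 3>2]
(B,R,Y): not NE [P2→S gives 8>5]
(B,R,Z): not NE [P1→C gives 8>6; P2→Q gives 3>0; P3→Y gives 3>1]
(B,S,X): not NE [P1→D gives 8>6; P2→P gives 9>4; P3→Y gives 3>0]
(B,S,Y): not NE [P1→A gives 6>1]
(B,S,Z): not NE [P1→D gives 8>6; P2→Q gives 3>0; P3→Y gives 3>0]
(C,P,X): not NE [P1→B gives 7>4; P2→S gives 9>6]
(C,P,Y): not NE [P2→S gives 8>3; P3→X gives 9>0]
(C,P,Z): not NE [P1→D gives 9>6; P3→X gives 9>5]
(C,Q,X): not NE [P2→S gives 9>7; P3→Z gives 9>4]
(C,Q,Y): not NE [P1→A gives 9>5; P2→S gives 8>3; P3→Z gives 9>5]
(C,Q,Z): not NE [P2→P gives 6>4]
(C,R,X): not NE [P1→A gives 5>2; P2→S gives 9>4; P3→Z gives 8>4]
(C,R,Y): not NE [P2→S gives 8>3; P3→Z gives 8>0]
(C,R,Z): not NE [P2→P gives 6>3]
(C,S,X): not NE [P1→D gives 8>5; P3→Z gives 9>7]
(C,S,Y): not NE [P1→A gives 6>1; P3→Z gives 9>7]
(C,S,Z): not NE [P1→D gives 8>6; P2→P gives 6>0]
(D,P,X): not NE [P1→B gives 7>6]
(D,P,Y): not NE [P1→C gives 5>1; P3→Z gives 8>6]
(D,P,Z): not NE [P2→R gives 6>5]
(D,Q,X): not NE [P2→P gives 8>1]
(D,Q,Y): not NE [P1→A gives 9>8; P3→X gives 8>0]
(D,Q,Z): not NE [P1→C gives 6>3; P3→X gives 8>4]
(D,R,X): not NE [P1→A gives 5>0; P2→P gives 8>4; P3→Z gives 9>3]
(D,R,Y): not NE [P1→C gives 9>4; P2→Q gives 9>8; P3→Z gives 9>3]
(D,R,Z): not NE [P1→C gives 8>4]
(D,S,X): not NE [P2→P gives 8>0]
(D,S,Y): not NE [P1→A gives 6>2; P2→Q gives 9>6; P3→X gives 9>5]
(D,S,Z): not NE [P2→R gives 6>5; P3→X gives 9>7]

PSNE: ∅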